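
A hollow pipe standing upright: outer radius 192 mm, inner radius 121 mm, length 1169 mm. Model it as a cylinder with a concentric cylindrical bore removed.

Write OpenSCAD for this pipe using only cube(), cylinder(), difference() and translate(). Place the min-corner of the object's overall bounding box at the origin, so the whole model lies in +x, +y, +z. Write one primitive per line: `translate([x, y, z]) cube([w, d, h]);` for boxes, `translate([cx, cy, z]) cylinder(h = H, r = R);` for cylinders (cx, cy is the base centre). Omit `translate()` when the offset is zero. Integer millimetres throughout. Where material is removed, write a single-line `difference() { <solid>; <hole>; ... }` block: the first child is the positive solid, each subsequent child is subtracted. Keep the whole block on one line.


difference() { translate([192, 192, 0]) cylinder(h = 1169, r = 192); translate([192, 192, 0]) cylinder(h = 1169, r = 121); }


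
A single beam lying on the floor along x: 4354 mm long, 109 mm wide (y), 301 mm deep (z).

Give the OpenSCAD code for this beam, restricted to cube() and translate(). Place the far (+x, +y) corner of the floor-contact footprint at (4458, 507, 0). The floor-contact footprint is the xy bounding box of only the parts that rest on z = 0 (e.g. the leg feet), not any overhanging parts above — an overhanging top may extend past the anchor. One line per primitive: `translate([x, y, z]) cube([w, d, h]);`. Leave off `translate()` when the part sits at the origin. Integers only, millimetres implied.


translate([104, 398, 0]) cube([4354, 109, 301]);


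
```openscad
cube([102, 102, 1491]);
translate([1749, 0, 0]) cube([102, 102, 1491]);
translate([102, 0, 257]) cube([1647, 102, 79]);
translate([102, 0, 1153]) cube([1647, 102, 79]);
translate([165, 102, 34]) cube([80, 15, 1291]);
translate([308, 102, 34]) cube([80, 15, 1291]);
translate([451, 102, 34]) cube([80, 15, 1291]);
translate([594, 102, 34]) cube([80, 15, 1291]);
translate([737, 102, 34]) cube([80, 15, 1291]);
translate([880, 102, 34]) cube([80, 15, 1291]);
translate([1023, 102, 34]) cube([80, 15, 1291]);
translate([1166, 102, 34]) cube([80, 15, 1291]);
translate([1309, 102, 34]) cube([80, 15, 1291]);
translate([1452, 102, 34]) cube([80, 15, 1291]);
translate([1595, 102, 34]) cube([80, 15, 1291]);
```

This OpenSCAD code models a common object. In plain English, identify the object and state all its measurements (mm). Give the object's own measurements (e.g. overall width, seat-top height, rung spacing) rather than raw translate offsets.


A fence section. Two 102×102 mm posts, 1491 mm tall, stand on the floor with a clear span of 1647 mm between their inner faces. Two horizontal rails of 102×79 mm section span the gap between the posts with their undersides at z = 257 mm and z = 1153 mm, flush with the posts' −y face. 11 pickets, each 80 mm wide, 15 mm thick and 1291 mm tall, are fixed to the +y face of the rails with their bottoms at z = 34 mm, spaced across the span with a 63 mm gap after the −x post and between neighbouring pickets, with 74 mm left before the +x post.


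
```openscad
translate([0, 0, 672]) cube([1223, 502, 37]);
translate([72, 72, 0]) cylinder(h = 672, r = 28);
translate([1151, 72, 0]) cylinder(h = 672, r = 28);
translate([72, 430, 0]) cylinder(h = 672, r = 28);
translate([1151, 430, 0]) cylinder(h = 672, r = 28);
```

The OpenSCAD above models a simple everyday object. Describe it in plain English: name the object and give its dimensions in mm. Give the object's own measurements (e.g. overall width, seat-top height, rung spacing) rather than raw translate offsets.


A rectangular dining table. The top is 1223×502×37 mm with its upper surface at z = 709 mm. It stands on four round legs of 56 mm diameter, each leg's bounding box inset 44 mm from the nearest pair of top edges, running from the floor to the underside of the top.


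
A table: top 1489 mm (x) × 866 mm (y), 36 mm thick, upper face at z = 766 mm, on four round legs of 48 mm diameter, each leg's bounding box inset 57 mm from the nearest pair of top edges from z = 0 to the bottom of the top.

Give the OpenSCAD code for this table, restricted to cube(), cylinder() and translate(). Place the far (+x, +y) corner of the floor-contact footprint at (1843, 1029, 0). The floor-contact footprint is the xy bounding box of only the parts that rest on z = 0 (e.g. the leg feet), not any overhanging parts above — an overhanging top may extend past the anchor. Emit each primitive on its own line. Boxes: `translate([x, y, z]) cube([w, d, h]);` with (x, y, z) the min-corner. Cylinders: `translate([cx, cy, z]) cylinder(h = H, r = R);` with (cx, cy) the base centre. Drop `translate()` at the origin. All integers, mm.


translate([411, 220, 730]) cube([1489, 866, 36]);
translate([492, 301, 0]) cylinder(h = 730, r = 24);
translate([1819, 301, 0]) cylinder(h = 730, r = 24);
translate([492, 1005, 0]) cylinder(h = 730, r = 24);
translate([1819, 1005, 0]) cylinder(h = 730, r = 24);


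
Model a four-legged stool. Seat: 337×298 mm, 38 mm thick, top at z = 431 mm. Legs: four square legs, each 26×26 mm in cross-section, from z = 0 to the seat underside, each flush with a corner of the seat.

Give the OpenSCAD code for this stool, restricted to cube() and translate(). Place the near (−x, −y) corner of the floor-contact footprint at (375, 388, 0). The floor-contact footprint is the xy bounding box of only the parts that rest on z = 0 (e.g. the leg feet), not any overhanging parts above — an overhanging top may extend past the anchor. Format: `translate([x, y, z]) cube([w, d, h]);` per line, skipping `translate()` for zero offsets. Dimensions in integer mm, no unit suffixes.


// leg_h = 431 - 38 = 393
translate([375, 388, 393]) cube([337, 298, 38]);
translate([375, 388, 0]) cube([26, 26, 393]);
translate([686, 388, 0]) cube([26, 26, 393]);
translate([375, 660, 0]) cube([26, 26, 393]);
translate([686, 660, 0]) cube([26, 26, 393]);


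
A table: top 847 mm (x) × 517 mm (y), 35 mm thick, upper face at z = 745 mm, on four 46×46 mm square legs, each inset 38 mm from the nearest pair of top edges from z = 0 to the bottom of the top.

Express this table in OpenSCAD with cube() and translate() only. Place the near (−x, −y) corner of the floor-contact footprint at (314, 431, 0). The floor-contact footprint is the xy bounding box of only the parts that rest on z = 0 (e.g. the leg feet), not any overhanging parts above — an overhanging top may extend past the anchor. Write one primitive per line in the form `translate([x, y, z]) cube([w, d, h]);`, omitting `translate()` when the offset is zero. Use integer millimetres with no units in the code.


translate([276, 393, 710]) cube([847, 517, 35]);
translate([314, 431, 0]) cube([46, 46, 710]);
translate([1039, 431, 0]) cube([46, 46, 710]);
translate([314, 826, 0]) cube([46, 46, 710]);
translate([1039, 826, 0]) cube([46, 46, 710]);


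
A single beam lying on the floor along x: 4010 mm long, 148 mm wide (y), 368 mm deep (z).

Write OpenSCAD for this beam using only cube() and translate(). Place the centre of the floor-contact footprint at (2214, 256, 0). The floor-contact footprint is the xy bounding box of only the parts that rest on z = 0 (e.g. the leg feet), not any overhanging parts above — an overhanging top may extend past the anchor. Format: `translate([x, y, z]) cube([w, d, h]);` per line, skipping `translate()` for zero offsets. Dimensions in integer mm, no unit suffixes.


translate([209, 182, 0]) cube([4010, 148, 368]);


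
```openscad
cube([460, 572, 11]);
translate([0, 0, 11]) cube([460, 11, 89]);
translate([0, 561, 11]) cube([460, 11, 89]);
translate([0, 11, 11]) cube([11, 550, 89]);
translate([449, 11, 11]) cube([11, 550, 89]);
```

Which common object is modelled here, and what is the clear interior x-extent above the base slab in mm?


An open box. The internal width is 438 mm.

A 460×572 base slab with four walls standing on it — an open box. The base is 460 mm wide and the walls are 11 mm thick, so the internal width is 460 − 2 × 11 = 438 mm.


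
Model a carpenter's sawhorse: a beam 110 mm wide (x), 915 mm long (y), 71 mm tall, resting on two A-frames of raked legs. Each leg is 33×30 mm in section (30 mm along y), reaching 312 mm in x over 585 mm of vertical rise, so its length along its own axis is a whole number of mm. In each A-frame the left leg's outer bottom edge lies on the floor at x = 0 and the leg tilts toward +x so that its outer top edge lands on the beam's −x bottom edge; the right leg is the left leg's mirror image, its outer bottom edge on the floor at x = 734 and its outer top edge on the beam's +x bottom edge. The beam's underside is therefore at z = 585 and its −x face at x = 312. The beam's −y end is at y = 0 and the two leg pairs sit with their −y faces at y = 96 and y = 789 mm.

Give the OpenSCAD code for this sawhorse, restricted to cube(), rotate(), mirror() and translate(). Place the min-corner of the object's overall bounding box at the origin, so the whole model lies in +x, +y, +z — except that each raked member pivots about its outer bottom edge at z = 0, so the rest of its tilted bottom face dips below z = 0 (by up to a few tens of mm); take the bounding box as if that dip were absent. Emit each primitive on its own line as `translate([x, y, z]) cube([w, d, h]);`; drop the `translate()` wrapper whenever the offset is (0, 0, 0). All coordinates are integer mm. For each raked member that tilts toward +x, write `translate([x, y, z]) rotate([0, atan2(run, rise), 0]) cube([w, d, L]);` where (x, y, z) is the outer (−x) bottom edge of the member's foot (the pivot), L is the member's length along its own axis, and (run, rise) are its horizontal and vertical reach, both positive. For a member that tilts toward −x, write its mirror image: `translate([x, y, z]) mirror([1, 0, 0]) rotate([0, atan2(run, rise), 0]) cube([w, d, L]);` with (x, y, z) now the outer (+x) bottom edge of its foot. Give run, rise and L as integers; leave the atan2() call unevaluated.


// leg length = √(312² + 585²) = 663
// right-leg outer foot x = 2·312 + 110 = 734
// beam min-corner = (312, 0, 585)
translate([312, 0, 585]) cube([110, 915, 71]);
translate([0, 96, 0]) rotate([0, atan2(312, 585), 0]) cube([33, 30, 663]);
translate([734, 96, 0]) mirror([1, 0, 0]) rotate([0, atan2(312, 585), 0]) cube([33, 30, 663]);
translate([0, 789, 0]) rotate([0, atan2(312, 585), 0]) cube([33, 30, 663]);
translate([734, 789, 0]) mirror([1, 0, 0]) rotate([0, atan2(312, 585), 0]) cube([33, 30, 663]);


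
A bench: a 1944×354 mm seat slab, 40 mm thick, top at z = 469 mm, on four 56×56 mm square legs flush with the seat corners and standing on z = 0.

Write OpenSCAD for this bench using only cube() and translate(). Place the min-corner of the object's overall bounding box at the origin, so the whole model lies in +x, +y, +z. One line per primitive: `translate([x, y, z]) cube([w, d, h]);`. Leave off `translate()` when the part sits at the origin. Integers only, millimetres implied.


translate([0, 0, 429]) cube([1944, 354, 40]);
cube([56, 56, 429]);
translate([0, 298, 0]) cube([56, 56, 429]);
translate([1888, 0, 0]) cube([56, 56, 429]);
translate([1888, 298, 0]) cube([56, 56, 429]);


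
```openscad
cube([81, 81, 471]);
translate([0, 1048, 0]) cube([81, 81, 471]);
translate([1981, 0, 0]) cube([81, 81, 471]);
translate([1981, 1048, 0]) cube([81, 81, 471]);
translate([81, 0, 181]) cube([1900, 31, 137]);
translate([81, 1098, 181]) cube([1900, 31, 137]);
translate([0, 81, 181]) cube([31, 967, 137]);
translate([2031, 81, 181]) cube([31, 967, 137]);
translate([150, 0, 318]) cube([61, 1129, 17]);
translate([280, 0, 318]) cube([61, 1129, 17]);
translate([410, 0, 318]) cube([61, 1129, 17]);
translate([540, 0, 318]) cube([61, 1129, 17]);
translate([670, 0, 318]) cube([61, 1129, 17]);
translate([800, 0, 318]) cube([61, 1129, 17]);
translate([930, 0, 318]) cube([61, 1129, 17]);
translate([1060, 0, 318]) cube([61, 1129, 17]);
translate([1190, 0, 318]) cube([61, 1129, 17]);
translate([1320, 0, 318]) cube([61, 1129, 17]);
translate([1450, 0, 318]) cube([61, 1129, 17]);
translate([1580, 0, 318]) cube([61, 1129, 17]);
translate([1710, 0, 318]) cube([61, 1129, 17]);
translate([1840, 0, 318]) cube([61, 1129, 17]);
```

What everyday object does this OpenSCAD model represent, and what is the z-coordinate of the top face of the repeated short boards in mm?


A bed frame. The slat-top height is 335 mm.

Four posts, four rails, and a row of slats — a bed frame. Slats sit on the rails at z = 181 + 137 = 318; with slat thickness 17, the top is 335 mm.


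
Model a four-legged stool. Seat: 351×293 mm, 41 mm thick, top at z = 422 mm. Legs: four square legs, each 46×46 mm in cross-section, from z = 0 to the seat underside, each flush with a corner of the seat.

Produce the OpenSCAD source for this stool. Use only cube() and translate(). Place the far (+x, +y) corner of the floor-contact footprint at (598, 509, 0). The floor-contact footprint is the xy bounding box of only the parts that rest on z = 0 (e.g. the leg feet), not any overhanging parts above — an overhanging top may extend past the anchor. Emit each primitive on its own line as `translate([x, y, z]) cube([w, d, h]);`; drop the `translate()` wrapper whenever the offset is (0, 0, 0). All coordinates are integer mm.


translate([247, 216, 381]) cube([351, 293, 41]);
translate([247, 216, 0]) cube([46, 46, 381]);
translate([552, 216, 0]) cube([46, 46, 381]);
translate([247, 463, 0]) cube([46, 46, 381]);
translate([552, 463, 0]) cube([46, 46, 381]);


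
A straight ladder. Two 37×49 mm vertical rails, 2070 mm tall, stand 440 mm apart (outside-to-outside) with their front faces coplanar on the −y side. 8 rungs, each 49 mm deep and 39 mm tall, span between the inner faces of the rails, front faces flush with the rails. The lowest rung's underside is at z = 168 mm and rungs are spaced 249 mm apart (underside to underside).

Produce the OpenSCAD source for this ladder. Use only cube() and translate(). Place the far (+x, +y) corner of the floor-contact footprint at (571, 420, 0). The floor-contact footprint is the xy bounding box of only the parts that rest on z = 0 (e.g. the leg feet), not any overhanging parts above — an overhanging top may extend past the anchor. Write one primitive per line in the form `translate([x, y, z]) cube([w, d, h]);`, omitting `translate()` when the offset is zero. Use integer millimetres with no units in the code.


// rung span = 440 - 2*37 = 366
// rung[k] z = 168 + k*249
translate([131, 371, 0]) cube([37, 49, 2070]);
translate([534, 371, 0]) cube([37, 49, 2070]);
translate([168, 371, 168]) cube([366, 49, 39]);
translate([168, 371, 417]) cube([366, 49, 39]);
translate([168, 371, 666]) cube([366, 49, 39]);
translate([168, 371, 915]) cube([366, 49, 39]);
translate([168, 371, 1164]) cube([366, 49, 39]);
translate([168, 371, 1413]) cube([366, 49, 39]);
translate([168, 371, 1662]) cube([366, 49, 39]);
translate([168, 371, 1911]) cube([366, 49, 39]);


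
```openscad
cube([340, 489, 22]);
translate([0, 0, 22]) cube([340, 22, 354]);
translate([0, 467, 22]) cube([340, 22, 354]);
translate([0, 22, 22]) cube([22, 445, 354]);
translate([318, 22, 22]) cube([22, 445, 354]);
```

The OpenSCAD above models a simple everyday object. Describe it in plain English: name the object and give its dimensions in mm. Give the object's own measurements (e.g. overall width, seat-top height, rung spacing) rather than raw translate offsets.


An open-topped rectangular box: outside dimensions 340×489×376 mm, with a uniform wall and base thickness of 22 mm. The base is a full 340×489 slab on the floor; four walls sit on top of the base. The front and back walls (the −y and +y sides) span the full width; the two side walls fit between them.


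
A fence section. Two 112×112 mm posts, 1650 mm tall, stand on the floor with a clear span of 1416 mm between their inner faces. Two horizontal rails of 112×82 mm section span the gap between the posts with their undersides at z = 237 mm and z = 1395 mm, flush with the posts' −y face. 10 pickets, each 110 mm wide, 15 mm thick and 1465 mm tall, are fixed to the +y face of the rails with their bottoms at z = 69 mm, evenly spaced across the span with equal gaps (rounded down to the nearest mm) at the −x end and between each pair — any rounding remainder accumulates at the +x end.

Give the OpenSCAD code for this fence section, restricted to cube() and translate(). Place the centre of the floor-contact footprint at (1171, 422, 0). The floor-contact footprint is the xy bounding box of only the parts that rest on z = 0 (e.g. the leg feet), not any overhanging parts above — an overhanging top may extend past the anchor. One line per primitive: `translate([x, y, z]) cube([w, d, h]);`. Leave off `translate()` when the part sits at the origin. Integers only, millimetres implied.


translate([351, 366, 0]) cube([112, 112, 1650]);
translate([1879, 366, 0]) cube([112, 112, 1650]);
translate([463, 366, 237]) cube([1416, 112, 82]);
translate([463, 366, 1395]) cube([1416, 112, 82]);
translate([491, 478, 69]) cube([110, 15, 1465]);
translate([629, 478, 69]) cube([110, 15, 1465]);
translate([767, 478, 69]) cube([110, 15, 1465]);
translate([905, 478, 69]) cube([110, 15, 1465]);
translate([1043, 478, 69]) cube([110, 15, 1465]);
translate([1181, 478, 69]) cube([110, 15, 1465]);
translate([1319, 478, 69]) cube([110, 15, 1465]);
translate([1457, 478, 69]) cube([110, 15, 1465]);
translate([1595, 478, 69]) cube([110, 15, 1465]);
translate([1733, 478, 69]) cube([110, 15, 1465]);


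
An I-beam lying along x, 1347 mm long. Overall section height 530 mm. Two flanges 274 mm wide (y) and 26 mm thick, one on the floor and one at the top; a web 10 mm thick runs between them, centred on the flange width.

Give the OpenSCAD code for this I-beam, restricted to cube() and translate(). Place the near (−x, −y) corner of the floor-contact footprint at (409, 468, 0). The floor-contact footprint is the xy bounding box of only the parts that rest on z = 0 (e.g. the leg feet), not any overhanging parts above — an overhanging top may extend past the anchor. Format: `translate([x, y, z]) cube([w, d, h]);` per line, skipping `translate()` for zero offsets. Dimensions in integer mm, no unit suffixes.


translate([409, 468, 0]) cube([1347, 274, 26]);
translate([409, 600, 26]) cube([1347, 10, 478]);
translate([409, 468, 504]) cube([1347, 274, 26]);


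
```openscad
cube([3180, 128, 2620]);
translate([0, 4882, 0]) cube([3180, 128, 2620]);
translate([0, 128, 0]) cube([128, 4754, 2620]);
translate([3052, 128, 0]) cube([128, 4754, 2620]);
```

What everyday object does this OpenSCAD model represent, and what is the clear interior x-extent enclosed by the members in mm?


A house (or room) frame. The interior width is 2924 mm.

Four 2620 mm walls enclosing a rectangle with no floor or roof — a room or house frame. Outside width is 3180 mm and wall thickness is 128 mm, so the interior width is 3180 − 2 × 128 = 2924 mm.


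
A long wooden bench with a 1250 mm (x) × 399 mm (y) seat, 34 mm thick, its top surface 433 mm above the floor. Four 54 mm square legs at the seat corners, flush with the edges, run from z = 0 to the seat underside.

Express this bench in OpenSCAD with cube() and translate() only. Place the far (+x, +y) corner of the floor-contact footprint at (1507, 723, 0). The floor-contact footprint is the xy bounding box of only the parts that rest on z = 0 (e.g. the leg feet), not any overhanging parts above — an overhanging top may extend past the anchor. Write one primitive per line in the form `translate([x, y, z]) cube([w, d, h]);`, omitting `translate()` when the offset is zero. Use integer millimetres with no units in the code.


translate([257, 324, 399]) cube([1250, 399, 34]);
translate([257, 324, 0]) cube([54, 54, 399]);
translate([257, 669, 0]) cube([54, 54, 399]);
translate([1453, 324, 0]) cube([54, 54, 399]);
translate([1453, 669, 0]) cube([54, 54, 399]);


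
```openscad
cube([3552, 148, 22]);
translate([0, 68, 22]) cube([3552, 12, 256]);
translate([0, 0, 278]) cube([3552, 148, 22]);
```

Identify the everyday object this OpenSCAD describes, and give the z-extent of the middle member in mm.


An I-beam. The web height is 256 mm.

Two wide flanges with a thin centred web — an I-beam. Overall 300 mm minus two 22 mm flanges gives a web of 300 − 2·22 = 256 mm.


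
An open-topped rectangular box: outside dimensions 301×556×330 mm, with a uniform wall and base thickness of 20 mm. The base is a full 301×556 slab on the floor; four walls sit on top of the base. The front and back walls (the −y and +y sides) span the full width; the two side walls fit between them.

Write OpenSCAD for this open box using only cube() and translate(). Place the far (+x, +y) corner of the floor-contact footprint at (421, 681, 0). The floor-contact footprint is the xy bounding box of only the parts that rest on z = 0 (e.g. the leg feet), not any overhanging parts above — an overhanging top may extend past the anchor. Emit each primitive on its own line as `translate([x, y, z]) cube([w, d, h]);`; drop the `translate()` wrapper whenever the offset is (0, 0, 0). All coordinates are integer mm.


translate([120, 125, 0]) cube([301, 556, 20]);
translate([120, 125, 20]) cube([301, 20, 310]);
translate([120, 661, 20]) cube([301, 20, 310]);
translate([120, 145, 20]) cube([20, 516, 310]);
translate([401, 145, 20]) cube([20, 516, 310]);


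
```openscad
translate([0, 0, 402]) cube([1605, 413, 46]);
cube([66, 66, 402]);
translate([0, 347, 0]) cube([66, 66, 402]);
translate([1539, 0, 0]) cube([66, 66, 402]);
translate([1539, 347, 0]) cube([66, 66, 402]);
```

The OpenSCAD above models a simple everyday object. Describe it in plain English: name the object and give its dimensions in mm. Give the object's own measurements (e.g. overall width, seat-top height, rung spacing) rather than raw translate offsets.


A bench: a 1605×413 mm seat slab, 46 mm thick, top at z = 448 mm, on four 66×66 mm square legs flush with the seat corners and standing on z = 0.


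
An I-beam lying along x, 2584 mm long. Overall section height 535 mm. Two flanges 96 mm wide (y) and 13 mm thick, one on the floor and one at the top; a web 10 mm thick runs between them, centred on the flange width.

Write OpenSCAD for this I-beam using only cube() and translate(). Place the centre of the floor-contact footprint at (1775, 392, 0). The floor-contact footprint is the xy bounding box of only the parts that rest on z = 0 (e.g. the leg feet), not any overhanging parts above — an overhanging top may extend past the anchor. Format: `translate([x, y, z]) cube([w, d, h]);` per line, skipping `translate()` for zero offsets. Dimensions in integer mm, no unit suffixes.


translate([483, 344, 0]) cube([2584, 96, 13]);
translate([483, 387, 13]) cube([2584, 10, 509]);
translate([483, 344, 522]) cube([2584, 96, 13]);


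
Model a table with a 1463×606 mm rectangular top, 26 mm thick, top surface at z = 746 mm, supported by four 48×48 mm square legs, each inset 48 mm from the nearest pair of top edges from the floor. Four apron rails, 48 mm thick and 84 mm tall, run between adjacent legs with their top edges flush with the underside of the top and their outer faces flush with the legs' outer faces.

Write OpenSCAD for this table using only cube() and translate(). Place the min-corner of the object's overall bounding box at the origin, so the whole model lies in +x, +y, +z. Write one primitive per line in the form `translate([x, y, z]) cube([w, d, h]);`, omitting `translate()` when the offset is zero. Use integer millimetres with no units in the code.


translate([0, 0, 720]) cube([1463, 606, 26]);
translate([48, 48, 0]) cube([48, 48, 720]);
translate([1367, 48, 0]) cube([48, 48, 720]);
translate([48, 510, 0]) cube([48, 48, 720]);
translate([1367, 510, 0]) cube([48, 48, 720]);
translate([96, 48, 636]) cube([1271, 48, 84]);
translate([96, 510, 636]) cube([1271, 48, 84]);
translate([48, 96, 636]) cube([48, 414, 84]);
translate([1367, 96, 636]) cube([48, 414, 84]);


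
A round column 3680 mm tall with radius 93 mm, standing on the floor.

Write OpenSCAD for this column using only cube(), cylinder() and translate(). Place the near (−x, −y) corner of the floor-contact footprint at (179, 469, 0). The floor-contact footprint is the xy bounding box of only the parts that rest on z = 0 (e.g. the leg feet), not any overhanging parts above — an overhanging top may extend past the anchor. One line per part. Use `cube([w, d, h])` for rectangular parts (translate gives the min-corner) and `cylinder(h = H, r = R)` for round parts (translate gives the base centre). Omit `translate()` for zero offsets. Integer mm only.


translate([272, 562, 0]) cylinder(h = 3680, r = 93);


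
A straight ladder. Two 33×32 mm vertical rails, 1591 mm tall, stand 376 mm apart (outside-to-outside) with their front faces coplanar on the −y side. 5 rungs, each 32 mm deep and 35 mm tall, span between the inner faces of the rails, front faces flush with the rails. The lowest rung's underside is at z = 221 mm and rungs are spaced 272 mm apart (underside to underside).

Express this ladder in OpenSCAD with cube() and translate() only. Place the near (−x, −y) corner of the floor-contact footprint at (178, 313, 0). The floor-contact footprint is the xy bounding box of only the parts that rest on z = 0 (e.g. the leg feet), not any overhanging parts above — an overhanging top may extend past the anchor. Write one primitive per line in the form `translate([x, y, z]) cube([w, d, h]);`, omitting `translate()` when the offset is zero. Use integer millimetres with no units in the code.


translate([178, 313, 0]) cube([33, 32, 1591]);
translate([521, 313, 0]) cube([33, 32, 1591]);
translate([211, 313, 221]) cube([310, 32, 35]);
translate([211, 313, 493]) cube([310, 32, 35]);
translate([211, 313, 765]) cube([310, 32, 35]);
translate([211, 313, 1037]) cube([310, 32, 35]);
translate([211, 313, 1309]) cube([310, 32, 35]);


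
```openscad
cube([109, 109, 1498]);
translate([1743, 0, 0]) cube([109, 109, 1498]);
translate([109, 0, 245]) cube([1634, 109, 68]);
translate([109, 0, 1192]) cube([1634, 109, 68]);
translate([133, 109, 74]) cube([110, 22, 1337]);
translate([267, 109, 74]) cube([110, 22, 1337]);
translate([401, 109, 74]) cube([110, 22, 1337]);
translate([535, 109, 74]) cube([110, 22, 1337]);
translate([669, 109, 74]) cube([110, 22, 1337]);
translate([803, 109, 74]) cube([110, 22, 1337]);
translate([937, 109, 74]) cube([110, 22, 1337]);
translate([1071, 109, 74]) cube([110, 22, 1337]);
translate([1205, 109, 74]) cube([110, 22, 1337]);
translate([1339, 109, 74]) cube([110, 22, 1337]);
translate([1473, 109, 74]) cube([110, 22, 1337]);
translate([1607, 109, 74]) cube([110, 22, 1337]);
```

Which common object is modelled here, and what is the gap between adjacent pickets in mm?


A fence section. The picket gap is 24 mm.

Two posts, two rails, 12 pickets — a fence section. Span 1634 mm holds 12 pickets of 110 mm with 13 equal gaps: ⌊(1634 − 12·110) / 13⌋ = 24 mm.


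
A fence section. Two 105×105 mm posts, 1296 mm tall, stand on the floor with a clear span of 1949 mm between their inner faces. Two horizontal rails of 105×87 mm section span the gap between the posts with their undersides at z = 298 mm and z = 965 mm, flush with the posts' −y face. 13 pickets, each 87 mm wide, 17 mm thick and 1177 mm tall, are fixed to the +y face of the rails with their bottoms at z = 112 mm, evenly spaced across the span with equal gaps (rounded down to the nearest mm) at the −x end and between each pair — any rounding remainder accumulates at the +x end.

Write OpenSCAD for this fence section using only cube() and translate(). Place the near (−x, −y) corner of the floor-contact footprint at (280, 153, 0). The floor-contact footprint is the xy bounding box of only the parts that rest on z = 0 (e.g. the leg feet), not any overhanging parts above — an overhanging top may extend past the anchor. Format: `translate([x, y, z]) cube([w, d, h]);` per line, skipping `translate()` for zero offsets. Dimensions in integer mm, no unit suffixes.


translate([280, 153, 0]) cube([105, 105, 1296]);
translate([2334, 153, 0]) cube([105, 105, 1296]);
translate([385, 153, 298]) cube([1949, 105, 87]);
translate([385, 153, 965]) cube([1949, 105, 87]);
translate([443, 258, 112]) cube([87, 17, 1177]);
translate([588, 258, 112]) cube([87, 17, 1177]);
translate([733, 258, 112]) cube([87, 17, 1177]);
translate([878, 258, 112]) cube([87, 17, 1177]);
translate([1023, 258, 112]) cube([87, 17, 1177]);
translate([1168, 258, 112]) cube([87, 17, 1177]);
translate([1313, 258, 112]) cube([87, 17, 1177]);
translate([1458, 258, 112]) cube([87, 17, 1177]);
translate([1603, 258, 112]) cube([87, 17, 1177]);
translate([1748, 258, 112]) cube([87, 17, 1177]);
translate([1893, 258, 112]) cube([87, 17, 1177]);
translate([2038, 258, 112]) cube([87, 17, 1177]);
translate([2183, 258, 112]) cube([87, 17, 1177]);


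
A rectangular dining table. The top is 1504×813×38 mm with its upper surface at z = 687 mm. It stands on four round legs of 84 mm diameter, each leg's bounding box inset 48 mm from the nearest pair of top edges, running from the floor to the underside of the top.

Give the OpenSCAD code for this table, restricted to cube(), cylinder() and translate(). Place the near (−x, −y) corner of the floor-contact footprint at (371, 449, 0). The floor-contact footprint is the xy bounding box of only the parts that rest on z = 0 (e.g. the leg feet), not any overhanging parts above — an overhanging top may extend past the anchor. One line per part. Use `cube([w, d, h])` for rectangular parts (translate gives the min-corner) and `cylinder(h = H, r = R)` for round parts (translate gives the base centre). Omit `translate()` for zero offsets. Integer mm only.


translate([323, 401, 649]) cube([1504, 813, 38]);
translate([413, 491, 0]) cylinder(h = 649, r = 42);
translate([1737, 491, 0]) cylinder(h = 649, r = 42);
translate([413, 1124, 0]) cylinder(h = 649, r = 42);
translate([1737, 1124, 0]) cylinder(h = 649, r = 42);


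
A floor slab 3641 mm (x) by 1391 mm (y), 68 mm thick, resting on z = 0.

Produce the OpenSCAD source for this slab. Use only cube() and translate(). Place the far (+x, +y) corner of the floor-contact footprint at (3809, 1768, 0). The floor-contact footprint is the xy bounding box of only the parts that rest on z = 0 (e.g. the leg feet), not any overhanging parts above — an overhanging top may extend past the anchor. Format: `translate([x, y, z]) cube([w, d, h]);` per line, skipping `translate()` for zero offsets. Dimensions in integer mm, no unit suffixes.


translate([168, 377, 0]) cube([3641, 1391, 68]);


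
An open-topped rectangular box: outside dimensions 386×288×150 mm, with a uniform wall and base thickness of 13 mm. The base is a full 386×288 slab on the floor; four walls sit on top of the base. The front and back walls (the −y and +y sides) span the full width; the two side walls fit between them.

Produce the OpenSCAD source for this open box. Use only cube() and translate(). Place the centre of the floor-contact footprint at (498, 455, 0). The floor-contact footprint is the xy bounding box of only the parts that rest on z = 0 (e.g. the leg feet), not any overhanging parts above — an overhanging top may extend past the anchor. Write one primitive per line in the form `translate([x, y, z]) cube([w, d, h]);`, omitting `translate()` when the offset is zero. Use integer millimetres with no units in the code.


translate([305, 311, 0]) cube([386, 288, 13]);
translate([305, 311, 13]) cube([386, 13, 137]);
translate([305, 586, 13]) cube([386, 13, 137]);
translate([305, 324, 13]) cube([13, 262, 137]);
translate([678, 324, 13]) cube([13, 262, 137]);


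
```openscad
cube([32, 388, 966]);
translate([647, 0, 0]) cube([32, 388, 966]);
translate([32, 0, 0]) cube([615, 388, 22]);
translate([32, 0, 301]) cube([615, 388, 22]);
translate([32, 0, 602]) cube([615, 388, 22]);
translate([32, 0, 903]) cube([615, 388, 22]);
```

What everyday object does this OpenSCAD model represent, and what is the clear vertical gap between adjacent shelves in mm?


A bookshelf. The clear shelf gap is 279 mm.

Two tall side panels with 4 horizontal boards between them — a bookshelf. The first two shelf undersides are at z = 0 and z = 301; with shelf thickness 22, the clear gap is 301 − 0 − 22 = 279 mm.


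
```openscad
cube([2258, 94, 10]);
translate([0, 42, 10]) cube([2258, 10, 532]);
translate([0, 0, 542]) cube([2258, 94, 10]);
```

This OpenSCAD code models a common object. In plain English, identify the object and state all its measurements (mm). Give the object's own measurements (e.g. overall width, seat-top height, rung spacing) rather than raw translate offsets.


An I-beam lying along x, 2258 mm long. Overall section height 552 mm. Two flanges 94 mm wide (y) and 10 mm thick, one on the floor and one at the top; a web 10 mm thick runs between them, centred on the flange width.


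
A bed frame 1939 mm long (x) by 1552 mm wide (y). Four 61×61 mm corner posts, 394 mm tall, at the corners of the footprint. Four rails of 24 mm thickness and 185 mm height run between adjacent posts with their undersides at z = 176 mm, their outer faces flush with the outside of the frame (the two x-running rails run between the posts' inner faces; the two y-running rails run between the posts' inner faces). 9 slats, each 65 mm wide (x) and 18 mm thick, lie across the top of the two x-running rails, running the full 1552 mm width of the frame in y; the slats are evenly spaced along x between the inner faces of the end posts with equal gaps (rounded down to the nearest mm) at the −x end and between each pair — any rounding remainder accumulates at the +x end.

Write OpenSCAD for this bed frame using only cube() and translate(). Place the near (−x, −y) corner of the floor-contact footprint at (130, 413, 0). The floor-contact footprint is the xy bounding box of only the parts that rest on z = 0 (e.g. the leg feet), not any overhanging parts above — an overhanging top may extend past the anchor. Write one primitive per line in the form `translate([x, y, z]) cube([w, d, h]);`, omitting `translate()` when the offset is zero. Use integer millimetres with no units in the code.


// slat z = rail_z + rail_h = 176 + 185 = 361
// slat gap = ⌊(1817 − 9·65) / 10⌋ = 123
translate([130, 413, 0]) cube([61, 61, 394]);
translate([130, 1904, 0]) cube([61, 61, 394]);
translate([2008, 413, 0]) cube([61, 61, 394]);
translate([2008, 1904, 0]) cube([61, 61, 394]);
translate([191, 413, 176]) cube([1817, 24, 185]);
translate([191, 1941, 176]) cube([1817, 24, 185]);
translate([130, 474, 176]) cube([24, 1430, 185]);
translate([2045, 474, 176]) cube([24, 1430, 185]);
translate([314, 413, 361]) cube([65, 1552, 18]);
translate([502, 413, 361]) cube([65, 1552, 18]);
translate([690, 413, 361]) cube([65, 1552, 18]);
translate([878, 413, 361]) cube([65, 1552, 18]);
translate([1066, 413, 361]) cube([65, 1552, 18]);
translate([1254, 413, 361]) cube([65, 1552, 18]);
translate([1442, 413, 361]) cube([65, 1552, 18]);
translate([1630, 413, 361]) cube([65, 1552, 18]);
translate([1818, 413, 361]) cube([65, 1552, 18]);


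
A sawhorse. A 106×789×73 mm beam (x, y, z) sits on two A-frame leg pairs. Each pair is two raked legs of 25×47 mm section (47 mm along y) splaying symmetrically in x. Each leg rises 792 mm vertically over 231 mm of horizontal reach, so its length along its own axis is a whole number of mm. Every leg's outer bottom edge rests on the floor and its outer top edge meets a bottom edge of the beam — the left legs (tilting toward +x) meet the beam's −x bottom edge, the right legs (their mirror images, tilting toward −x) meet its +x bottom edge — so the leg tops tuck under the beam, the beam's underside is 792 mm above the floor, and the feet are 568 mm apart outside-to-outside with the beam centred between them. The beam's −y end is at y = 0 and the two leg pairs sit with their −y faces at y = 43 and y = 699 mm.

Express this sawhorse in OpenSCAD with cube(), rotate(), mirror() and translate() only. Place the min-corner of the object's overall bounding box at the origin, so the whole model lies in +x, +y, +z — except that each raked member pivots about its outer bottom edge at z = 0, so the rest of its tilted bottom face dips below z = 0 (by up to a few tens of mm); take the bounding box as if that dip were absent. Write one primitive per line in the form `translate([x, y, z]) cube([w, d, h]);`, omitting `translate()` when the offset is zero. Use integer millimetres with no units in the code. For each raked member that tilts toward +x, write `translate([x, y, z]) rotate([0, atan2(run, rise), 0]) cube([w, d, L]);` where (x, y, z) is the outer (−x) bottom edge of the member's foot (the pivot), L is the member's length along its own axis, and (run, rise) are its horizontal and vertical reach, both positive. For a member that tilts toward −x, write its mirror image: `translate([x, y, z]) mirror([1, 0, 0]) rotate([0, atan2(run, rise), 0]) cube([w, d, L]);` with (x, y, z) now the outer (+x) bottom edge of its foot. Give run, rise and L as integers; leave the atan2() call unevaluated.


translate([231, 0, 792]) cube([106, 789, 73]);
translate([0, 43, 0]) rotate([0, atan2(231, 792), 0]) cube([25, 47, 825]);
translate([568, 43, 0]) mirror([1, 0, 0]) rotate([0, atan2(231, 792), 0]) cube([25, 47, 825]);
translate([0, 699, 0]) rotate([0, atan2(231, 792), 0]) cube([25, 47, 825]);
translate([568, 699, 0]) mirror([1, 0, 0]) rotate([0, atan2(231, 792), 0]) cube([25, 47, 825]);


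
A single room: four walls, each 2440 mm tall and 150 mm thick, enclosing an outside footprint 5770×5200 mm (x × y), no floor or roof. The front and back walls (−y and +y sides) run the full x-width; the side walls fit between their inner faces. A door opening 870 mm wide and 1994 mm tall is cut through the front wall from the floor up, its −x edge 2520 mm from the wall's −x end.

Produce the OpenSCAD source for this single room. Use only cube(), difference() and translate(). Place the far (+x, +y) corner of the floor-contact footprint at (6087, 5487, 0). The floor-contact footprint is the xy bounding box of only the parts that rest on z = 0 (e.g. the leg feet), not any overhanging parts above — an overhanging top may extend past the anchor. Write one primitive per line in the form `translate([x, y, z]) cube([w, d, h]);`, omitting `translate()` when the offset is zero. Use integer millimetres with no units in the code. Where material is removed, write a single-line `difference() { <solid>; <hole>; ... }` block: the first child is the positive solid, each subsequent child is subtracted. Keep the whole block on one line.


difference() { translate([317, 287, 0]) cube([5770, 150, 2440]); translate([2837, 287, 0]) cube([870, 150, 1994]); }
translate([317, 5337, 0]) cube([5770, 150, 2440]);
translate([317, 437, 0]) cube([150, 4900, 2440]);
translate([5937, 437, 0]) cube([150, 4900, 2440]);


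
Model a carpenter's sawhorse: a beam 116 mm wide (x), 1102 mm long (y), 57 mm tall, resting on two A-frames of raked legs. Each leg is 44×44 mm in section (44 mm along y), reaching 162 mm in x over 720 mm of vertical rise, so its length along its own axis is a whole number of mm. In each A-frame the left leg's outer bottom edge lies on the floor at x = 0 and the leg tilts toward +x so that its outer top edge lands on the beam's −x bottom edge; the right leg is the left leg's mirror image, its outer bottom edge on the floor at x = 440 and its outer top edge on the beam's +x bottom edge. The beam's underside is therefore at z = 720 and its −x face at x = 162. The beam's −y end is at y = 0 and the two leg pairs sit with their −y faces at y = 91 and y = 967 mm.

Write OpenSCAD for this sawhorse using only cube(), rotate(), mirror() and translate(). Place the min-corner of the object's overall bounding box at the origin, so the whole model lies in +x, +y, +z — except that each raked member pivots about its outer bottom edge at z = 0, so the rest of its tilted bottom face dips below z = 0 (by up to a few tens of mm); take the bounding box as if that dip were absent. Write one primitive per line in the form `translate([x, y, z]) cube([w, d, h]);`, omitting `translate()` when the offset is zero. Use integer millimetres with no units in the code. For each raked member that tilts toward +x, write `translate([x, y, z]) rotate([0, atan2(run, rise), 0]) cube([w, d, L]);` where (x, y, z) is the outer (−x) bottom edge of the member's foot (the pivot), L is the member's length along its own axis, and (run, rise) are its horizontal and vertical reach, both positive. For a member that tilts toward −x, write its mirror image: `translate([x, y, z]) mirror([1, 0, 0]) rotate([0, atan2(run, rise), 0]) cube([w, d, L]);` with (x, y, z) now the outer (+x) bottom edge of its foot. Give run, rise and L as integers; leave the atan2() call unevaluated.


// leg length = √(162² + 720²) = 738
// right-leg outer foot x = 2·162 + 116 = 440
// beam min-corner = (162, 0, 720)
translate([162, 0, 720]) cube([116, 1102, 57]);
translate([0, 91, 0]) rotate([0, atan2(162, 720), 0]) cube([44, 44, 738]);
translate([440, 91, 0]) mirror([1, 0, 0]) rotate([0, atan2(162, 720), 0]) cube([44, 44, 738]);
translate([0, 967, 0]) rotate([0, atan2(162, 720), 0]) cube([44, 44, 738]);
translate([440, 967, 0]) mirror([1, 0, 0]) rotate([0, atan2(162, 720), 0]) cube([44, 44, 738]);
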